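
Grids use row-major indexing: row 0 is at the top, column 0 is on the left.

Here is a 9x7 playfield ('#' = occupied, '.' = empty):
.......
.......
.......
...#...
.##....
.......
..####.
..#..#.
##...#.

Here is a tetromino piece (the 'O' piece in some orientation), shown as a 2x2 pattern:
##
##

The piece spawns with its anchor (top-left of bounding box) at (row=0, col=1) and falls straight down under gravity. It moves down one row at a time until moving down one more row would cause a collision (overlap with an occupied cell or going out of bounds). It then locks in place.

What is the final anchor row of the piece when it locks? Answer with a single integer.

Spawn at (row=0, col=1). Try each row:
  row 0: fits
  row 1: fits
  row 2: fits
  row 3: blocked -> lock at row 2

Answer: 2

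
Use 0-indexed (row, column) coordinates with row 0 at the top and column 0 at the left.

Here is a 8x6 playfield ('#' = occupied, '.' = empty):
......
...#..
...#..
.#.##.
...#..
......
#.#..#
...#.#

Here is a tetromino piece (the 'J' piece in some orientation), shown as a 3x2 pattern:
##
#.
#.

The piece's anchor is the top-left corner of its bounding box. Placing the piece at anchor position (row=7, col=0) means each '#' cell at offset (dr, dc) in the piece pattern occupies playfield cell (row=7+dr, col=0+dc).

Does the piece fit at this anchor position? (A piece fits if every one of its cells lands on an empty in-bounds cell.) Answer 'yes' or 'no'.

Check each piece cell at anchor (7, 0):
  offset (0,0) -> (7,0): empty -> OK
  offset (0,1) -> (7,1): empty -> OK
  offset (1,0) -> (8,0): out of bounds -> FAIL
  offset (2,0) -> (9,0): out of bounds -> FAIL
All cells valid: no

Answer: no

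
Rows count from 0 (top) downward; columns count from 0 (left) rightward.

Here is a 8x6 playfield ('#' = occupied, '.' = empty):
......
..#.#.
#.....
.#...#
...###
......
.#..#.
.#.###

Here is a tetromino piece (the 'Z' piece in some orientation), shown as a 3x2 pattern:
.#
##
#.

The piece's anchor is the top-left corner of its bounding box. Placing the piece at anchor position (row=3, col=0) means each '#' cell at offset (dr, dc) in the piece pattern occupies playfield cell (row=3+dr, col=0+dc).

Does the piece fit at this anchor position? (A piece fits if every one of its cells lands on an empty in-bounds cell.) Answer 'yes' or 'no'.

Answer: no

Derivation:
Check each piece cell at anchor (3, 0):
  offset (0,1) -> (3,1): occupied ('#') -> FAIL
  offset (1,0) -> (4,0): empty -> OK
  offset (1,1) -> (4,1): empty -> OK
  offset (2,0) -> (5,0): empty -> OK
All cells valid: no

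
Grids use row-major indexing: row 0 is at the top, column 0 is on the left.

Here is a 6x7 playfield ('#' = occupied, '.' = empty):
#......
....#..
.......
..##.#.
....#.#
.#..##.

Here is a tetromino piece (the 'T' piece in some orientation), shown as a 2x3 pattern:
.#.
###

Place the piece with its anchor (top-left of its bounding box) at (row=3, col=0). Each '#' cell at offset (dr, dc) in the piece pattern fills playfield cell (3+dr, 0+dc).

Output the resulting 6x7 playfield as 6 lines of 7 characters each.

Fill (3+0,0+1) = (3,1)
Fill (3+1,0+0) = (4,0)
Fill (3+1,0+1) = (4,1)
Fill (3+1,0+2) = (4,2)

Answer: #......
....#..
.......
.###.#.
###.#.#
.#..##.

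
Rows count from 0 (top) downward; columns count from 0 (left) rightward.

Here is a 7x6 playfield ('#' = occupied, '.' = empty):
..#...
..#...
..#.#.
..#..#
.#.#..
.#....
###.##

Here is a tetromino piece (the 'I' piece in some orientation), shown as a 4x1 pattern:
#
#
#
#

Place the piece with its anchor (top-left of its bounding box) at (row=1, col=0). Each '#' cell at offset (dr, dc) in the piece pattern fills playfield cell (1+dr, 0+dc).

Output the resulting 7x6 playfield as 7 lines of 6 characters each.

Answer: ..#...
#.#...
#.#.#.
#.#..#
##.#..
.#....
###.##

Derivation:
Fill (1+0,0+0) = (1,0)
Fill (1+1,0+0) = (2,0)
Fill (1+2,0+0) = (3,0)
Fill (1+3,0+0) = (4,0)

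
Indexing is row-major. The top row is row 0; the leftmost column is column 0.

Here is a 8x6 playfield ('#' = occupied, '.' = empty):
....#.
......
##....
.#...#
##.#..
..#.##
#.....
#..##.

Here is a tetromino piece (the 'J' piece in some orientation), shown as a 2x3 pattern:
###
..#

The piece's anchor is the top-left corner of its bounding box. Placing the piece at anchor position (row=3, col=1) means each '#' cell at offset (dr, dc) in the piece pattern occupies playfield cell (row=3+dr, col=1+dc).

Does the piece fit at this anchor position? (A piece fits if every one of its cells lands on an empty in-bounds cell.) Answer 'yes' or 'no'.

Answer: no

Derivation:
Check each piece cell at anchor (3, 1):
  offset (0,0) -> (3,1): occupied ('#') -> FAIL
  offset (0,1) -> (3,2): empty -> OK
  offset (0,2) -> (3,3): empty -> OK
  offset (1,2) -> (4,3): occupied ('#') -> FAIL
All cells valid: no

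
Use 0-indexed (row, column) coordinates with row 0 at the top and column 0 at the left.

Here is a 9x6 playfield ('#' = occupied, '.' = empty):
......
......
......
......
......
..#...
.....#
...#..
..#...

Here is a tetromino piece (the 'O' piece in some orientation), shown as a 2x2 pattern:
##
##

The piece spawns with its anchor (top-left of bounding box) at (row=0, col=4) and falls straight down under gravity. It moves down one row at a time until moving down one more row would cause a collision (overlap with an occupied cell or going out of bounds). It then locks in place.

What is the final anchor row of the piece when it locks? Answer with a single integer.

Answer: 4

Derivation:
Spawn at (row=0, col=4). Try each row:
  row 0: fits
  row 1: fits
  row 2: fits
  row 3: fits
  row 4: fits
  row 5: blocked -> lock at row 4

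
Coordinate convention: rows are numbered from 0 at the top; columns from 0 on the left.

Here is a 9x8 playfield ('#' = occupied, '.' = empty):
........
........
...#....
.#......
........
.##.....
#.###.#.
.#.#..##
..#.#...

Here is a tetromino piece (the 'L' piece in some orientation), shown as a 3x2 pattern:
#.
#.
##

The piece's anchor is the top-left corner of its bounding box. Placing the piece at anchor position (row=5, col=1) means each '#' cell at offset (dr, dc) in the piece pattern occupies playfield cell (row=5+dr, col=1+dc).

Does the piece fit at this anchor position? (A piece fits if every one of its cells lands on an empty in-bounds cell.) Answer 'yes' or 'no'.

Check each piece cell at anchor (5, 1):
  offset (0,0) -> (5,1): occupied ('#') -> FAIL
  offset (1,0) -> (6,1): empty -> OK
  offset (2,0) -> (7,1): occupied ('#') -> FAIL
  offset (2,1) -> (7,2): empty -> OK
All cells valid: no

Answer: no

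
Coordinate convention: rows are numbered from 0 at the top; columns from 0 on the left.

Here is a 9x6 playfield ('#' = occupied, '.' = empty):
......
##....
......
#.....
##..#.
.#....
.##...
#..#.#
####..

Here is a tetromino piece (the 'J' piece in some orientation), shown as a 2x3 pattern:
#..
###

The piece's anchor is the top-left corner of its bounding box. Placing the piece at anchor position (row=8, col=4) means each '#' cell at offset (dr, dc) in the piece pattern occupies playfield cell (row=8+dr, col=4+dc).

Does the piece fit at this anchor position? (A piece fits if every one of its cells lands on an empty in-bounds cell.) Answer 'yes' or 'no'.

Check each piece cell at anchor (8, 4):
  offset (0,0) -> (8,4): empty -> OK
  offset (1,0) -> (9,4): out of bounds -> FAIL
  offset (1,1) -> (9,5): out of bounds -> FAIL
  offset (1,2) -> (9,6): out of bounds -> FAIL
All cells valid: no

Answer: no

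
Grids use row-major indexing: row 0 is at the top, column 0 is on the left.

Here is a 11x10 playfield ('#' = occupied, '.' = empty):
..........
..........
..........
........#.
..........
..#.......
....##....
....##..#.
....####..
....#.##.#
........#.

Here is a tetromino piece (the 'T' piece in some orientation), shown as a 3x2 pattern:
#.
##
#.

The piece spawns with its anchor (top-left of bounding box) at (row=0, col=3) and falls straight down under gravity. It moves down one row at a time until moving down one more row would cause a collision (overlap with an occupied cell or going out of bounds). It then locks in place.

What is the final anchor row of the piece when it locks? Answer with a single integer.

Answer: 4

Derivation:
Spawn at (row=0, col=3). Try each row:
  row 0: fits
  row 1: fits
  row 2: fits
  row 3: fits
  row 4: fits
  row 5: blocked -> lock at row 4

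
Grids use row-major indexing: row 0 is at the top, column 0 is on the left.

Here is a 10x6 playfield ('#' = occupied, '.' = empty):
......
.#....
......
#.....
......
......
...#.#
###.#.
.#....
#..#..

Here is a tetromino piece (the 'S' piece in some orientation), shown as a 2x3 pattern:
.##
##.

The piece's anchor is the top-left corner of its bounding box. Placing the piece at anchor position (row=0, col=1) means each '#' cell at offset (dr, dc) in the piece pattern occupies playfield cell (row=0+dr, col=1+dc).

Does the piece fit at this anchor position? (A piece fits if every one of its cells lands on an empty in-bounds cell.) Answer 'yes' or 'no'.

Answer: no

Derivation:
Check each piece cell at anchor (0, 1):
  offset (0,1) -> (0,2): empty -> OK
  offset (0,2) -> (0,3): empty -> OK
  offset (1,0) -> (1,1): occupied ('#') -> FAIL
  offset (1,1) -> (1,2): empty -> OK
All cells valid: no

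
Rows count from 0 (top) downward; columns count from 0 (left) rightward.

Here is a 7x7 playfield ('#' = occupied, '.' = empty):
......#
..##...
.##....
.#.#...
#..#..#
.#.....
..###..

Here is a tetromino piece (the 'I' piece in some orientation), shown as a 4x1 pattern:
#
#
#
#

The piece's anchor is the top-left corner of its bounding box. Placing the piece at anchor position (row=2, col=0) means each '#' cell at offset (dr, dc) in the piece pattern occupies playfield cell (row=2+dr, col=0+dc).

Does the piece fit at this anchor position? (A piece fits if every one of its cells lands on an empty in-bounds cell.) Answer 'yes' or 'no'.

Check each piece cell at anchor (2, 0):
  offset (0,0) -> (2,0): empty -> OK
  offset (1,0) -> (3,0): empty -> OK
  offset (2,0) -> (4,0): occupied ('#') -> FAIL
  offset (3,0) -> (5,0): empty -> OK
All cells valid: no

Answer: no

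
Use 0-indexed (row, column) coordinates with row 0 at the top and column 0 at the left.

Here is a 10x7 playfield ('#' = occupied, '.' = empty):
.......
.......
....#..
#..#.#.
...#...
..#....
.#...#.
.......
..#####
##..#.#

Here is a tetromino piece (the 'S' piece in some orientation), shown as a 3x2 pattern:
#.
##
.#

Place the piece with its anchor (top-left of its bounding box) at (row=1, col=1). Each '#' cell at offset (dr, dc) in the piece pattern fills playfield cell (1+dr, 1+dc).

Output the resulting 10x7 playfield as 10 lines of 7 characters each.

Answer: .......
.#.....
.##.#..
#.##.#.
...#...
..#....
.#...#.
.......
..#####
##..#.#

Derivation:
Fill (1+0,1+0) = (1,1)
Fill (1+1,1+0) = (2,1)
Fill (1+1,1+1) = (2,2)
Fill (1+2,1+1) = (3,2)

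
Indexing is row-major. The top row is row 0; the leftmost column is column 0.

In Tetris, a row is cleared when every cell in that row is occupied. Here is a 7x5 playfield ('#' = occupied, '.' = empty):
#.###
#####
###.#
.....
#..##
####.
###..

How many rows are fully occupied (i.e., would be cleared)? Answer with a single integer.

Answer: 1

Derivation:
Check each row:
  row 0: 1 empty cell -> not full
  row 1: 0 empty cells -> FULL (clear)
  row 2: 1 empty cell -> not full
  row 3: 5 empty cells -> not full
  row 4: 2 empty cells -> not full
  row 5: 1 empty cell -> not full
  row 6: 2 empty cells -> not full
Total rows cleared: 1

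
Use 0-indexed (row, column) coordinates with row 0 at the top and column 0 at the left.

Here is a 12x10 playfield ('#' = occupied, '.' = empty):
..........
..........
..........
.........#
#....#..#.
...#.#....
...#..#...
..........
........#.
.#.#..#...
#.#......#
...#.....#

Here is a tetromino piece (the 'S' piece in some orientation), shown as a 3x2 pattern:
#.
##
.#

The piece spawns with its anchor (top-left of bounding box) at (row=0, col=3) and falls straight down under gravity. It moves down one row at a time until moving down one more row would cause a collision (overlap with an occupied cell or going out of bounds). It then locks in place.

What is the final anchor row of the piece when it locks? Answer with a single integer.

Answer: 3

Derivation:
Spawn at (row=0, col=3). Try each row:
  row 0: fits
  row 1: fits
  row 2: fits
  row 3: fits
  row 4: blocked -> lock at row 3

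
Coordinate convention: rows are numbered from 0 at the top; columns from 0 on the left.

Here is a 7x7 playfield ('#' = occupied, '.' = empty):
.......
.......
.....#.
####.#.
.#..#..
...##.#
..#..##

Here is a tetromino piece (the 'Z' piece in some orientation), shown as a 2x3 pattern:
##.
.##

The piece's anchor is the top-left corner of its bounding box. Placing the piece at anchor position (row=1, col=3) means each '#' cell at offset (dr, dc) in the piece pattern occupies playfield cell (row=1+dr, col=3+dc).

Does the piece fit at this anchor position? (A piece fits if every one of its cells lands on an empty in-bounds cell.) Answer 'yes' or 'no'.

Answer: no

Derivation:
Check each piece cell at anchor (1, 3):
  offset (0,0) -> (1,3): empty -> OK
  offset (0,1) -> (1,4): empty -> OK
  offset (1,1) -> (2,4): empty -> OK
  offset (1,2) -> (2,5): occupied ('#') -> FAIL
All cells valid: no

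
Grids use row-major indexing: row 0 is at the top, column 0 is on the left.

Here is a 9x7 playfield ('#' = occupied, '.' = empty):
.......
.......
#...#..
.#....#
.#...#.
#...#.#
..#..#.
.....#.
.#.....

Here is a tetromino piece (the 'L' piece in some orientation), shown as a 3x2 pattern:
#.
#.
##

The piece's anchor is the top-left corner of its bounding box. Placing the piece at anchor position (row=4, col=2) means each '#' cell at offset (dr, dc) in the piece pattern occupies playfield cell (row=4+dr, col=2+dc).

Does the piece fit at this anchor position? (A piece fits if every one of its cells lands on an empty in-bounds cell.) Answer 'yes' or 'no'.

Answer: no

Derivation:
Check each piece cell at anchor (4, 2):
  offset (0,0) -> (4,2): empty -> OK
  offset (1,0) -> (5,2): empty -> OK
  offset (2,0) -> (6,2): occupied ('#') -> FAIL
  offset (2,1) -> (6,3): empty -> OK
All cells valid: no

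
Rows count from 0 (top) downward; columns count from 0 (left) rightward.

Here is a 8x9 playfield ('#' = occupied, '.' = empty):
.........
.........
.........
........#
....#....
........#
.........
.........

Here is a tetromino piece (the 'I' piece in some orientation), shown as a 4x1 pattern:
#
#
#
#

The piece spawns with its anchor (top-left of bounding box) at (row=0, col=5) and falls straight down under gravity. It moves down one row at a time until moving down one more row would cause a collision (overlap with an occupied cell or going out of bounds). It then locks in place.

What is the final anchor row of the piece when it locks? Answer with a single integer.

Answer: 4

Derivation:
Spawn at (row=0, col=5). Try each row:
  row 0: fits
  row 1: fits
  row 2: fits
  row 3: fits
  row 4: fits
  row 5: blocked -> lock at row 4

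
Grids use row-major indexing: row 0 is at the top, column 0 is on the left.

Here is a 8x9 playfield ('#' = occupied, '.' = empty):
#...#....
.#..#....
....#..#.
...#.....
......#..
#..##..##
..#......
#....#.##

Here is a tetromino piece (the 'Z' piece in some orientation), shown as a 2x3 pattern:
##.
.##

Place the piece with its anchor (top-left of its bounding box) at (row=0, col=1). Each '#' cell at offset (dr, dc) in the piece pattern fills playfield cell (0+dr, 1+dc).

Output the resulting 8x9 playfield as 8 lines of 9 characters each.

Fill (0+0,1+0) = (0,1)
Fill (0+0,1+1) = (0,2)
Fill (0+1,1+1) = (1,2)
Fill (0+1,1+2) = (1,3)

Answer: ###.#....
.####....
....#..#.
...#.....
......#..
#..##..##
..#......
#....#.##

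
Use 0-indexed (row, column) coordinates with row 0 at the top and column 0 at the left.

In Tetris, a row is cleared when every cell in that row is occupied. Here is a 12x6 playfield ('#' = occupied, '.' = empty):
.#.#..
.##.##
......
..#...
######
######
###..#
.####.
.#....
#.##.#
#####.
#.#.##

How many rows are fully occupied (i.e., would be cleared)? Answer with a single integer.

Answer: 2

Derivation:
Check each row:
  row 0: 4 empty cells -> not full
  row 1: 2 empty cells -> not full
  row 2: 6 empty cells -> not full
  row 3: 5 empty cells -> not full
  row 4: 0 empty cells -> FULL (clear)
  row 5: 0 empty cells -> FULL (clear)
  row 6: 2 empty cells -> not full
  row 7: 2 empty cells -> not full
  row 8: 5 empty cells -> not full
  row 9: 2 empty cells -> not full
  row 10: 1 empty cell -> not full
  row 11: 2 empty cells -> not full
Total rows cleared: 2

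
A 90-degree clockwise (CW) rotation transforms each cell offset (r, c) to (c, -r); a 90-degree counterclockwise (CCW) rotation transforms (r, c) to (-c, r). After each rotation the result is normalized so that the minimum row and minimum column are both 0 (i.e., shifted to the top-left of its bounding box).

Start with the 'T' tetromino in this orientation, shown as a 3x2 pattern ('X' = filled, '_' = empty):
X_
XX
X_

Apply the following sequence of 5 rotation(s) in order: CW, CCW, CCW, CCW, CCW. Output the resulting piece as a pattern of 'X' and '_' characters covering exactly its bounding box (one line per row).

Answer: XXX
_X_

Derivation:
Start:
X_
XX
X_
After rotation 1 (CW):
XXX
_X_
After rotation 2 (CCW):
X_
XX
X_
After rotation 3 (CCW):
_X_
XXX
After rotation 4 (CCW):
_X
XX
_X
After rotation 5 (CCW):
XXX
_X_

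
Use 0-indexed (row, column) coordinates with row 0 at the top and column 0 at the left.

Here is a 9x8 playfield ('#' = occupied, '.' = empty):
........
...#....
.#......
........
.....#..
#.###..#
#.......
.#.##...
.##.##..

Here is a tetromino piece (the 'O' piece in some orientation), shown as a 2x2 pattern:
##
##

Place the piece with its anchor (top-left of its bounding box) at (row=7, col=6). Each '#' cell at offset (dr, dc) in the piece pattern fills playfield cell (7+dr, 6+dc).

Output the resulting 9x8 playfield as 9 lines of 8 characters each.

Answer: ........
...#....
.#......
........
.....#..
#.###..#
#.......
.#.##.##
.##.####

Derivation:
Fill (7+0,6+0) = (7,6)
Fill (7+0,6+1) = (7,7)
Fill (7+1,6+0) = (8,6)
Fill (7+1,6+1) = (8,7)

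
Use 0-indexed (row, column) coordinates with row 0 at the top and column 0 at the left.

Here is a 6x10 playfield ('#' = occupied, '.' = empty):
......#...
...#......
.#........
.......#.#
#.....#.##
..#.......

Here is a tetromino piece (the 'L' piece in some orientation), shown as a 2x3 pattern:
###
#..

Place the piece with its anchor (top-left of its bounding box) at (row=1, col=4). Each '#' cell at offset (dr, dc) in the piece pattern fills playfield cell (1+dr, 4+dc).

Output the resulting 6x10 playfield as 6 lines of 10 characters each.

Answer: ......#...
...####...
.#..#.....
.......#.#
#.....#.##
..#.......

Derivation:
Fill (1+0,4+0) = (1,4)
Fill (1+0,4+1) = (1,5)
Fill (1+0,4+2) = (1,6)
Fill (1+1,4+0) = (2,4)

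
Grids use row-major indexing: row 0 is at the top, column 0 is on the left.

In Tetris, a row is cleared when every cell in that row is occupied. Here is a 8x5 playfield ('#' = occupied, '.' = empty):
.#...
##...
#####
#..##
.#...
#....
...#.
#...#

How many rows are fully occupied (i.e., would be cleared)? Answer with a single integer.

Check each row:
  row 0: 4 empty cells -> not full
  row 1: 3 empty cells -> not full
  row 2: 0 empty cells -> FULL (clear)
  row 3: 2 empty cells -> not full
  row 4: 4 empty cells -> not full
  row 5: 4 empty cells -> not full
  row 6: 4 empty cells -> not full
  row 7: 3 empty cells -> not full
Total rows cleared: 1

Answer: 1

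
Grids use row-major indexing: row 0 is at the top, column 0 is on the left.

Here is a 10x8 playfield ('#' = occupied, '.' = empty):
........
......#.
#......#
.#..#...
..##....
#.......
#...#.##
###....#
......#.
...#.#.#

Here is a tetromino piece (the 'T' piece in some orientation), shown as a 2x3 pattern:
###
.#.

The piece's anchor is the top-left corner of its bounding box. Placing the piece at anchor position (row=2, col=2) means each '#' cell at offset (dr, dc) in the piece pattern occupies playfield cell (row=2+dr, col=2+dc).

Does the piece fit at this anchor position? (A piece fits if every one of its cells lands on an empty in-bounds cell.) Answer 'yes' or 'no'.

Answer: yes

Derivation:
Check each piece cell at anchor (2, 2):
  offset (0,0) -> (2,2): empty -> OK
  offset (0,1) -> (2,3): empty -> OK
  offset (0,2) -> (2,4): empty -> OK
  offset (1,1) -> (3,3): empty -> OK
All cells valid: yes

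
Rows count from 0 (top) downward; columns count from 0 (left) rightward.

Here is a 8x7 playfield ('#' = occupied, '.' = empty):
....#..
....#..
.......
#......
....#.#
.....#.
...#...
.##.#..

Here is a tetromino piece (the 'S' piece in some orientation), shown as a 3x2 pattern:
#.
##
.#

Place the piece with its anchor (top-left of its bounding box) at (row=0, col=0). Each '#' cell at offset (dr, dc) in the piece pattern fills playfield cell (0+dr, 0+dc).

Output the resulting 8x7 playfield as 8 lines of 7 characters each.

Fill (0+0,0+0) = (0,0)
Fill (0+1,0+0) = (1,0)
Fill (0+1,0+1) = (1,1)
Fill (0+2,0+1) = (2,1)

Answer: #...#..
##..#..
.#.....
#......
....#.#
.....#.
...#...
.##.#..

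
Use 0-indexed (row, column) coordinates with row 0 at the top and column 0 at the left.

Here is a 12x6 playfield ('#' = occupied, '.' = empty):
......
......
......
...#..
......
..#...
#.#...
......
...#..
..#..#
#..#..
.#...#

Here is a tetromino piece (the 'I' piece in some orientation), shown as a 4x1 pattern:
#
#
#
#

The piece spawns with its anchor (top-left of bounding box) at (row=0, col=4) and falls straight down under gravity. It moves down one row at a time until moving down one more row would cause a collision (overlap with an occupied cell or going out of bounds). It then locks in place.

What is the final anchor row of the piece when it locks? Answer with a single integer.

Spawn at (row=0, col=4). Try each row:
  row 0: fits
  row 1: fits
  row 2: fits
  row 3: fits
  row 4: fits
  row 5: fits
  row 6: fits
  row 7: fits
  row 8: fits
  row 9: blocked -> lock at row 8

Answer: 8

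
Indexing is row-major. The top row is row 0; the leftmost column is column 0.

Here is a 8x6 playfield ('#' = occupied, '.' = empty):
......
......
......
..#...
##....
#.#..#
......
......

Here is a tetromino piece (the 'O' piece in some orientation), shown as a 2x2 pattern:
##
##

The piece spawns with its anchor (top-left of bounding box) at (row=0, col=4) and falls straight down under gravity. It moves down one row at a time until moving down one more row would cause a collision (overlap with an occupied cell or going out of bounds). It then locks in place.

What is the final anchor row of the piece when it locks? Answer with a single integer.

Spawn at (row=0, col=4). Try each row:
  row 0: fits
  row 1: fits
  row 2: fits
  row 3: fits
  row 4: blocked -> lock at row 3

Answer: 3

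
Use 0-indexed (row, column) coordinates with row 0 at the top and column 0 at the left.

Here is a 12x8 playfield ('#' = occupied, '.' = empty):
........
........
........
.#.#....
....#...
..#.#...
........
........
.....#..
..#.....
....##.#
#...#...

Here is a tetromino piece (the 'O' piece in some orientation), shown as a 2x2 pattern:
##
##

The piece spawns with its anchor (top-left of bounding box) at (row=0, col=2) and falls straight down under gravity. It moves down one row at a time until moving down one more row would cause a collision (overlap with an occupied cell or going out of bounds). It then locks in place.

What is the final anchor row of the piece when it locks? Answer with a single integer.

Spawn at (row=0, col=2). Try each row:
  row 0: fits
  row 1: fits
  row 2: blocked -> lock at row 1

Answer: 1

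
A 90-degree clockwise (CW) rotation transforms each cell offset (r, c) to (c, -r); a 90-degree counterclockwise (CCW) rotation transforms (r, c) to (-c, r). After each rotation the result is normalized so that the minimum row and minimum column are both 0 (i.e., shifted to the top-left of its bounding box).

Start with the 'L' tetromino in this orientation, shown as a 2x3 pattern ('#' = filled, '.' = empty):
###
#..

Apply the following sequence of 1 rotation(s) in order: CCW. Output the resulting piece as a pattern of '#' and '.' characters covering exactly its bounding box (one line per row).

Start:
###
#..
After rotation 1 (CCW):
#.
#.
##

Answer: #.
#.
##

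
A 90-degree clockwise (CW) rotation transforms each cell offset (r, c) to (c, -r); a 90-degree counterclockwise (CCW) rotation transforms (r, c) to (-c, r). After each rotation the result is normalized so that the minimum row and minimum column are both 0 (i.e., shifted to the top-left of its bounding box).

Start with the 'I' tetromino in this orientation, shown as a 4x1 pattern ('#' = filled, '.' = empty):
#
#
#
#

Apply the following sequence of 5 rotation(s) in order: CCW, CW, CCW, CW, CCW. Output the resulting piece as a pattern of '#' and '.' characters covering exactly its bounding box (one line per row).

Start:
#
#
#
#
After rotation 1 (CCW):
####
After rotation 2 (CW):
#
#
#
#
After rotation 3 (CCW):
####
After rotation 4 (CW):
#
#
#
#
After rotation 5 (CCW):
####

Answer: ####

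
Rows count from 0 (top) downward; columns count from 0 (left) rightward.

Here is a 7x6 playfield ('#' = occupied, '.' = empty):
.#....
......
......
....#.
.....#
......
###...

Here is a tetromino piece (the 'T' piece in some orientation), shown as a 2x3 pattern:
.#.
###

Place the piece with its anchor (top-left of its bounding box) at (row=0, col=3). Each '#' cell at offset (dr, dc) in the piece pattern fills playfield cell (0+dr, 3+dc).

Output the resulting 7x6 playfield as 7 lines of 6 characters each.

Fill (0+0,3+1) = (0,4)
Fill (0+1,3+0) = (1,3)
Fill (0+1,3+1) = (1,4)
Fill (0+1,3+2) = (1,5)

Answer: .#..#.
...###
......
....#.
.....#
......
###...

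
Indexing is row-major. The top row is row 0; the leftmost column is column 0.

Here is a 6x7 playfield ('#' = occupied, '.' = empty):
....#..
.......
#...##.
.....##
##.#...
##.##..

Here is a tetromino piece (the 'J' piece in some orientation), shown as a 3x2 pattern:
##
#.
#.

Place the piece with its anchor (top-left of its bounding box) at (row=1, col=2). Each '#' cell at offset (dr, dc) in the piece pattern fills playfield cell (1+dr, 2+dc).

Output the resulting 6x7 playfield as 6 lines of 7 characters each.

Fill (1+0,2+0) = (1,2)
Fill (1+0,2+1) = (1,3)
Fill (1+1,2+0) = (2,2)
Fill (1+2,2+0) = (3,2)

Answer: ....#..
..##...
#.#.##.
..#..##
##.#...
##.##..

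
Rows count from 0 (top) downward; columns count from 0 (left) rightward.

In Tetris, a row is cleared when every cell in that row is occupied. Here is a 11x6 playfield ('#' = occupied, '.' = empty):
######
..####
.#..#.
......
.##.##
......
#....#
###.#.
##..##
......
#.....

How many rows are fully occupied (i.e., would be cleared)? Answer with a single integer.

Answer: 1

Derivation:
Check each row:
  row 0: 0 empty cells -> FULL (clear)
  row 1: 2 empty cells -> not full
  row 2: 4 empty cells -> not full
  row 3: 6 empty cells -> not full
  row 4: 2 empty cells -> not full
  row 5: 6 empty cells -> not full
  row 6: 4 empty cells -> not full
  row 7: 2 empty cells -> not full
  row 8: 2 empty cells -> not full
  row 9: 6 empty cells -> not full
  row 10: 5 empty cells -> not full
Total rows cleared: 1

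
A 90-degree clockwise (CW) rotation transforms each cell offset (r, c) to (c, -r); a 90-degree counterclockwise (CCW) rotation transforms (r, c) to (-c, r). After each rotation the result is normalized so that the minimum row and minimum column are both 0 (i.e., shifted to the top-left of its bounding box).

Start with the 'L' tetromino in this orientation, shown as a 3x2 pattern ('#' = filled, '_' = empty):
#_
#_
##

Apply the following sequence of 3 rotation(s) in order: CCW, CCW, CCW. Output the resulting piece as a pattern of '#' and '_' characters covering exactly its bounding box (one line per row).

Answer: ###
#__

Derivation:
Start:
#_
#_
##
After rotation 1 (CCW):
__#
###
After rotation 2 (CCW):
##
_#
_#
After rotation 3 (CCW):
###
#__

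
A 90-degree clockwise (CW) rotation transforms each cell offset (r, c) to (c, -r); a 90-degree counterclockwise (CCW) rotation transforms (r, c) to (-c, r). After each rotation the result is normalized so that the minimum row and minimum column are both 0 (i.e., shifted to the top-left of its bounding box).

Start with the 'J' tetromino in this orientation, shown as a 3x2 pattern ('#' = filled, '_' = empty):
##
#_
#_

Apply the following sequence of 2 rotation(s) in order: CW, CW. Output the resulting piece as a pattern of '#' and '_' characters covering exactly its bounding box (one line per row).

Answer: _#
_#
##

Derivation:
Start:
##
#_
#_
After rotation 1 (CW):
###
__#
After rotation 2 (CW):
_#
_#
##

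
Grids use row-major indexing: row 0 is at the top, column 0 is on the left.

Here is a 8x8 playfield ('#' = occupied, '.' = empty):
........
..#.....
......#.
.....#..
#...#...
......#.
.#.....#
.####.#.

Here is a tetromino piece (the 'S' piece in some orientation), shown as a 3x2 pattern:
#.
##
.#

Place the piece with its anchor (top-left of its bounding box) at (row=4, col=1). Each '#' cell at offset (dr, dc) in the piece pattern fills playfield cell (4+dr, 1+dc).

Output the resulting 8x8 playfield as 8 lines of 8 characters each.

Answer: ........
..#.....
......#.
.....#..
##..#...
.##...#.
.##....#
.####.#.

Derivation:
Fill (4+0,1+0) = (4,1)
Fill (4+1,1+0) = (5,1)
Fill (4+1,1+1) = (5,2)
Fill (4+2,1+1) = (6,2)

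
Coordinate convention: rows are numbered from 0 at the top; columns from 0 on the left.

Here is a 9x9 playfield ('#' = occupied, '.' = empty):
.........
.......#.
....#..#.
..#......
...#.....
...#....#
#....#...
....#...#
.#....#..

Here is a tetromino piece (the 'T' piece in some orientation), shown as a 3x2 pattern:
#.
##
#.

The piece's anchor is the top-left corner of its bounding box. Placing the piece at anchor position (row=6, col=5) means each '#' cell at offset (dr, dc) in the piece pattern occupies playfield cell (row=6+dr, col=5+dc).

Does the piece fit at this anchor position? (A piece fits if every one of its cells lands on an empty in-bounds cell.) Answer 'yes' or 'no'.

Check each piece cell at anchor (6, 5):
  offset (0,0) -> (6,5): occupied ('#') -> FAIL
  offset (1,0) -> (7,5): empty -> OK
  offset (1,1) -> (7,6): empty -> OK
  offset (2,0) -> (8,5): empty -> OK
All cells valid: no

Answer: no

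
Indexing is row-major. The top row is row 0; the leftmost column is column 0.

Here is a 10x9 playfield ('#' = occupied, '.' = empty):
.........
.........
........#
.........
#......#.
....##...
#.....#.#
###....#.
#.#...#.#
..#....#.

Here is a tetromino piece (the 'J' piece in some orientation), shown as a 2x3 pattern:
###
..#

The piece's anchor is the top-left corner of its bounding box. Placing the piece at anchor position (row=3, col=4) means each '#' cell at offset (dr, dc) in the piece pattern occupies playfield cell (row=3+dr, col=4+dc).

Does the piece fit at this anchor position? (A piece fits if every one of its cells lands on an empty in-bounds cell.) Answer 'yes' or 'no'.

Answer: yes

Derivation:
Check each piece cell at anchor (3, 4):
  offset (0,0) -> (3,4): empty -> OK
  offset (0,1) -> (3,5): empty -> OK
  offset (0,2) -> (3,6): empty -> OK
  offset (1,2) -> (4,6): empty -> OK
All cells valid: yes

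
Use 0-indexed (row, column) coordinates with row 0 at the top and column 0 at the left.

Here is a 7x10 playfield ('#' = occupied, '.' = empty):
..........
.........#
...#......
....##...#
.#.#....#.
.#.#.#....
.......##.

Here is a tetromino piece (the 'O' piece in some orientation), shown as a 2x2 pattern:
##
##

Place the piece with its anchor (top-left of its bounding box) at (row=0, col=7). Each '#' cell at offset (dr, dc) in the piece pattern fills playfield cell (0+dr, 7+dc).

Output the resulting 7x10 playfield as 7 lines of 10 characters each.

Fill (0+0,7+0) = (0,7)
Fill (0+0,7+1) = (0,8)
Fill (0+1,7+0) = (1,7)
Fill (0+1,7+1) = (1,8)

Answer: .......##.
.......###
...#......
....##...#
.#.#....#.
.#.#.#....
.......##.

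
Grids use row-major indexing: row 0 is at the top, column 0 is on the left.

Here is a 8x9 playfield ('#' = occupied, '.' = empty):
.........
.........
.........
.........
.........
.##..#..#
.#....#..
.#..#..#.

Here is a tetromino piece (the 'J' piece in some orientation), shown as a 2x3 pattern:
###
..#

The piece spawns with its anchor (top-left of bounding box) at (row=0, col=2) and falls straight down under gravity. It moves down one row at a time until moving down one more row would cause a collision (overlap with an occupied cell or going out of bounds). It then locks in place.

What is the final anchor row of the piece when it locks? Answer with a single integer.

Answer: 4

Derivation:
Spawn at (row=0, col=2). Try each row:
  row 0: fits
  row 1: fits
  row 2: fits
  row 3: fits
  row 4: fits
  row 5: blocked -> lock at row 4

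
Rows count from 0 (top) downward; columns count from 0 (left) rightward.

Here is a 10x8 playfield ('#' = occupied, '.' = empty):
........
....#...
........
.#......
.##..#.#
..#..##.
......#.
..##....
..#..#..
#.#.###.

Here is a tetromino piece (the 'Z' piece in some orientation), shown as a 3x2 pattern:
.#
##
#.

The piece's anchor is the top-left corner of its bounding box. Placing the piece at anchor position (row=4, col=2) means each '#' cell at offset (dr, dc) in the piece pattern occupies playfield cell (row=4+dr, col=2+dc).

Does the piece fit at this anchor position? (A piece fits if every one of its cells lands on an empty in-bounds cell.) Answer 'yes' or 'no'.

Answer: no

Derivation:
Check each piece cell at anchor (4, 2):
  offset (0,1) -> (4,3): empty -> OK
  offset (1,0) -> (5,2): occupied ('#') -> FAIL
  offset (1,1) -> (5,3): empty -> OK
  offset (2,0) -> (6,2): empty -> OK
All cells valid: no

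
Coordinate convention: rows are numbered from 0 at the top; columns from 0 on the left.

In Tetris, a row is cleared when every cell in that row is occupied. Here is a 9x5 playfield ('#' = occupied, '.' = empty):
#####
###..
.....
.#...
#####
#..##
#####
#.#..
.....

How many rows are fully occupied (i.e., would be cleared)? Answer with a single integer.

Check each row:
  row 0: 0 empty cells -> FULL (clear)
  row 1: 2 empty cells -> not full
  row 2: 5 empty cells -> not full
  row 3: 4 empty cells -> not full
  row 4: 0 empty cells -> FULL (clear)
  row 5: 2 empty cells -> not full
  row 6: 0 empty cells -> FULL (clear)
  row 7: 3 empty cells -> not full
  row 8: 5 empty cells -> not full
Total rows cleared: 3

Answer: 3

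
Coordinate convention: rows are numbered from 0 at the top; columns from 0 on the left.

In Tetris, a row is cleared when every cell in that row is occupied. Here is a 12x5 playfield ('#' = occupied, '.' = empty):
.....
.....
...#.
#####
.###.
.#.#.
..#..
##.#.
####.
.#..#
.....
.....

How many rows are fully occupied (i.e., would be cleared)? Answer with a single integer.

Check each row:
  row 0: 5 empty cells -> not full
  row 1: 5 empty cells -> not full
  row 2: 4 empty cells -> not full
  row 3: 0 empty cells -> FULL (clear)
  row 4: 2 empty cells -> not full
  row 5: 3 empty cells -> not full
  row 6: 4 empty cells -> not full
  row 7: 2 empty cells -> not full
  row 8: 1 empty cell -> not full
  row 9: 3 empty cells -> not full
  row 10: 5 empty cells -> not full
  row 11: 5 empty cells -> not full
Total rows cleared: 1

Answer: 1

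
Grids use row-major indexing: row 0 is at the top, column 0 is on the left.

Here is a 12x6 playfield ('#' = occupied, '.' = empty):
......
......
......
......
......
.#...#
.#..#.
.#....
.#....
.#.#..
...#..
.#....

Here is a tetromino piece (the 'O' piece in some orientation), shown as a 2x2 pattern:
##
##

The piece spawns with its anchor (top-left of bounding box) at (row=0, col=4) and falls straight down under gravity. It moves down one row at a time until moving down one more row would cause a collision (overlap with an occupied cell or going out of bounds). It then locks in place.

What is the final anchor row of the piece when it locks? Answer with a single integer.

Answer: 3

Derivation:
Spawn at (row=0, col=4). Try each row:
  row 0: fits
  row 1: fits
  row 2: fits
  row 3: fits
  row 4: blocked -> lock at row 3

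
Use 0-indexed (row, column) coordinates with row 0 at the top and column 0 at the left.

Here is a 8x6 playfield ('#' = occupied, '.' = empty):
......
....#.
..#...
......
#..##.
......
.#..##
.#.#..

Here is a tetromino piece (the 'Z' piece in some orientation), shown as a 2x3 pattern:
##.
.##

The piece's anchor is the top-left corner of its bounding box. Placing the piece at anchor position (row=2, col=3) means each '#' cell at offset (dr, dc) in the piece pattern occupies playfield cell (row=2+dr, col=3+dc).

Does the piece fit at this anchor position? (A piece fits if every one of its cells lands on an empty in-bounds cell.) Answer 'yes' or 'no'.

Check each piece cell at anchor (2, 3):
  offset (0,0) -> (2,3): empty -> OK
  offset (0,1) -> (2,4): empty -> OK
  offset (1,1) -> (3,4): empty -> OK
  offset (1,2) -> (3,5): empty -> OK
All cells valid: yes

Answer: yes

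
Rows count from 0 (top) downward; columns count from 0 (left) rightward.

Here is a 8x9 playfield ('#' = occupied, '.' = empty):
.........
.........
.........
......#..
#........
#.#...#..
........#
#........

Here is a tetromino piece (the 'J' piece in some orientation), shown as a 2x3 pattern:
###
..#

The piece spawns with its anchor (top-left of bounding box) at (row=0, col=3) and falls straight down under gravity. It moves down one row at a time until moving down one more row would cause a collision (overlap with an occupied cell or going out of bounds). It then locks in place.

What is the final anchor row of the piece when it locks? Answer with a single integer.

Answer: 6

Derivation:
Spawn at (row=0, col=3). Try each row:
  row 0: fits
  row 1: fits
  row 2: fits
  row 3: fits
  row 4: fits
  row 5: fits
  row 6: fits
  row 7: blocked -> lock at row 6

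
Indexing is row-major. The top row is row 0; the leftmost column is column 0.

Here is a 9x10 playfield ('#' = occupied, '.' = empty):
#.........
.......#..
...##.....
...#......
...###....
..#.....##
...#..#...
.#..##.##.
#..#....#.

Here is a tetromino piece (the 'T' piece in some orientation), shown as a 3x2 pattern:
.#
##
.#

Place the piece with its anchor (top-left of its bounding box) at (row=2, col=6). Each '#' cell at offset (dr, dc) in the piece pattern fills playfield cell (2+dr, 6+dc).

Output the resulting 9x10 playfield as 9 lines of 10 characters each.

Answer: #.........
.......#..
...##..#..
...#..##..
...###.#..
..#.....##
...#..#...
.#..##.##.
#..#....#.

Derivation:
Fill (2+0,6+1) = (2,7)
Fill (2+1,6+0) = (3,6)
Fill (2+1,6+1) = (3,7)
Fill (2+2,6+1) = (4,7)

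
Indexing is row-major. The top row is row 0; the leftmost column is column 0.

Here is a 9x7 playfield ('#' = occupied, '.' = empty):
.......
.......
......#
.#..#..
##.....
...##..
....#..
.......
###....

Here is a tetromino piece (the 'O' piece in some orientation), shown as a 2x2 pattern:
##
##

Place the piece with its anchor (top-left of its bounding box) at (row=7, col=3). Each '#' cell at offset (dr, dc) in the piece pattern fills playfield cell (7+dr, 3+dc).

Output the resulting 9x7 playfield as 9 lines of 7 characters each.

Answer: .......
.......
......#
.#..#..
##.....
...##..
....#..
...##..
#####..

Derivation:
Fill (7+0,3+0) = (7,3)
Fill (7+0,3+1) = (7,4)
Fill (7+1,3+0) = (8,3)
Fill (7+1,3+1) = (8,4)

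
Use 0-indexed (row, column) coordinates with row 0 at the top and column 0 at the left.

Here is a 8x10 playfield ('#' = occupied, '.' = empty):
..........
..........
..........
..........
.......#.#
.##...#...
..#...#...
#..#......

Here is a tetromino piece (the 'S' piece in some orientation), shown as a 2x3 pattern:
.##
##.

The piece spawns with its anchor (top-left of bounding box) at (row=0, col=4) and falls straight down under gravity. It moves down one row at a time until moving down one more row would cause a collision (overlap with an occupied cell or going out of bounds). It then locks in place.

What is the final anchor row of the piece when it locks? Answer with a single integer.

Spawn at (row=0, col=4). Try each row:
  row 0: fits
  row 1: fits
  row 2: fits
  row 3: fits
  row 4: fits
  row 5: blocked -> lock at row 4

Answer: 4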